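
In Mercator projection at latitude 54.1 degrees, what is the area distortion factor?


area_distortion = 1/cos^2(54.1) = 2.908

2.908


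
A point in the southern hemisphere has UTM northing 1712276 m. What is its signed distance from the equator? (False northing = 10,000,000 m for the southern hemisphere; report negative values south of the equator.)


For southern: actual = 1712276 - 10000000 = -8287724 m

-8287724 m


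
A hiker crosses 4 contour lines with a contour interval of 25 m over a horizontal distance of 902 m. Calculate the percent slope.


elevation change = 4 * 25 = 100 m
slope = 100 / 902 * 100 = 11.1%

11.1%


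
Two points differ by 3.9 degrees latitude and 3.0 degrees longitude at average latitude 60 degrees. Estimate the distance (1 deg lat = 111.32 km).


dlat_km = 3.9 * 111.32 = 434.148
dlon_km = 3.0 * 111.32 * cos(60) ≈ 166.98
dist = sqrt(434.148^2 + 166.98^2) ≈ 465.2 km

465.2 km


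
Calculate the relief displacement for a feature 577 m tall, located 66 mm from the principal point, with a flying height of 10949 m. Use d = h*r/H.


d = h * r / H = 577 * 66 / 10949 = 3.48 mm

3.48 mm


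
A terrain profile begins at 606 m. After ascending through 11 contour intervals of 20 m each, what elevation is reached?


elevation = 606 + 11 * 20 = 826 m

826 m


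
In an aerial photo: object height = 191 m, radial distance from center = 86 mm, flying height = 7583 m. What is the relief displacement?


d = h * r / H = 191 * 86 / 7583 = 2.17 mm

2.17 mm


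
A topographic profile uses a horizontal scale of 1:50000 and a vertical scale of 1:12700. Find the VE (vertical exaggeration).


VE = horizontal_scale / vertical_scale = 50000 / 12700 ≈ 3.9

3.9x


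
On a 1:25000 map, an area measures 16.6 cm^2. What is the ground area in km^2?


ground_area = 16.6 * (25000/100)^2 = 1037500.0 m^2 = 1.0375 km^2 ≈ 1.038 km^2

1.038 km^2


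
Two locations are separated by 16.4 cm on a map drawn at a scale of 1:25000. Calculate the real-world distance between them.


ground = 16.4 cm * 25000 / 100 = 4100.0 m = 4.1 km

4.1 km


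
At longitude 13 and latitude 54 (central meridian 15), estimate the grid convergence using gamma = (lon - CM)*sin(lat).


gamma = (13 - 15) * sin(54) = -2 * 0.809017 = -1.618 degrees

-1.618 degrees


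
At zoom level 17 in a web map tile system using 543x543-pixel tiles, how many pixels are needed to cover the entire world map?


tiles per axis = 2^17 = 131072
total tiles = 131072^2 = 17179869184
pixels per axis = 131072 * 543 = 71172096
total pixels = 71172096^2 = 5065467249033216

5065467249033216 pixels


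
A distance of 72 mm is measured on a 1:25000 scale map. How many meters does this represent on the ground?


ground = 72 mm * 25000 / 1000 = 1800.0 m

1800.0 m


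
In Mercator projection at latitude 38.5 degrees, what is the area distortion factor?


area_distortion = 1/cos^2(38.5) = 1.633

1.633


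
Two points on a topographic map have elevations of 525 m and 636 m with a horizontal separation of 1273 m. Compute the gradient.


gradient = (636 - 525) / 1273 = 111 / 1273 = 0.0872

0.0872


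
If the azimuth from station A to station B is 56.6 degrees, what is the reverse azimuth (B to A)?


back azimuth = (56.6 + 180) mod 360 = 236.6 degrees

236.6 degrees


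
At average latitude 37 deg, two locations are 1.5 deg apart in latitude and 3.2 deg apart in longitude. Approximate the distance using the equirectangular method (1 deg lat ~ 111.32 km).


dlat_km = 1.5 * 111.32 = 166.98
dlon_km = 3.2 * 111.32 * cos(37) ≈ 284.493
dist = sqrt(166.98^2 + 284.493^2) ≈ 329.9 km

329.9 km


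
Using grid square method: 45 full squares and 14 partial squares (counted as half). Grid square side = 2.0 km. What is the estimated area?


effective squares = 45 + 14 * 0.5 = 52.0
area = 52.0 * 4.0 = 208.0 km^2

208.0 km^2


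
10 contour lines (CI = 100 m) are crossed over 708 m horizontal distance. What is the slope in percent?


elevation change = 10 * 100 = 1000 m
slope = 1000 / 708 * 100 = 141.2%

141.2%


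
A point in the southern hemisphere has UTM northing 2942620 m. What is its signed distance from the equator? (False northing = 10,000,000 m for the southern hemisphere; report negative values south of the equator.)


For southern: actual = 2942620 - 10000000 = -7057380 m

-7057380 m


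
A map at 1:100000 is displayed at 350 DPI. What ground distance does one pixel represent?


pixel_cm = 2.54 / 350 ≈ 0.007257 cm
ground = pixel_cm * 100000 / 100 = 2.54 * 100000 / (350 * 100) = 254000 / 35000 ≈ 7.26 m

7.26 m


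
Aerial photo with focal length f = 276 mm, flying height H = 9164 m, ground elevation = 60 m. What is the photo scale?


scale = f / (H - h) = 276 mm / 9104 m = 276 / 9104000 = 1:32986

1:32986


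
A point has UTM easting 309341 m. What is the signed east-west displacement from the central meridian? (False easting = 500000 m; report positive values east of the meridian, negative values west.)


displacement = 309341 - 500000 = -190659 m

-190659 m


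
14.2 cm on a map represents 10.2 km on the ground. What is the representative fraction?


ground = 10.2 km = 1020000 cm; RF denominator = ground / map = 1020000 / 14.2 ≈ 71831; RF = 1:71831

1:71831


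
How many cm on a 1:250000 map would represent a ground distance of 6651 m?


map_cm = 6651 * 100 / 250000 = 2.6604 cm ≈ 2.66 cm

2.66 cm


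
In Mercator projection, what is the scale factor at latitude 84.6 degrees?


SF = 1 / cos(84.6) = 1 / 0.094108 = 10.626

10.626


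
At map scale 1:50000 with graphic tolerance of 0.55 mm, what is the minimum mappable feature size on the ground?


ground = 0.55 mm * 50000 / 1000 = 27.5 m

27.5 m


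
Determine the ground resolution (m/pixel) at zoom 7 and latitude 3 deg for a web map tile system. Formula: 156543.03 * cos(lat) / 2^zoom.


res = 156543.03 * cos(3) / 2^7 = 156543.03 * 0.99862953 / 128 = 1221.32 m/pixel

1221.32 m/pixel


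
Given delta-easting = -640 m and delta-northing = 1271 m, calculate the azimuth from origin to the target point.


az = atan2(-640, 1271) = -26.7 deg
adjusted to 0-360: 333.3 degrees

333.3 degrees


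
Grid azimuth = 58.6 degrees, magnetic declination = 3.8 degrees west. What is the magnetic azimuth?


magnetic azimuth = grid azimuth - declination (east +ve)
mag_az = 58.6 - -3.8 = 62.4 degrees

62.4 degrees


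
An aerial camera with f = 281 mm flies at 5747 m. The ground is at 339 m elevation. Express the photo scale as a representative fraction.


scale = f / (H - h) = 281 mm / 5408 m = 281 / 5408000 = 1:19246

1:19246


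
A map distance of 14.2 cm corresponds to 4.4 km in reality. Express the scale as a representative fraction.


ground = 4.4 km = 440000 cm; RF denominator = ground / map = 440000 / 14.2 ≈ 30986; RF = 1:30986

1:30986


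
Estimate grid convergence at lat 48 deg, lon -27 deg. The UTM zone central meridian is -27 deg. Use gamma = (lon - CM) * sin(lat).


gamma = (-27 - -27) * sin(48) = 0 * 0.743145 = 0.0 degrees

0.0 degrees


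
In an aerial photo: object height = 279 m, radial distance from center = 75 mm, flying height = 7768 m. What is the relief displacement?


d = h * r / H = 279 * 75 / 7768 = 2.69 mm

2.69 mm


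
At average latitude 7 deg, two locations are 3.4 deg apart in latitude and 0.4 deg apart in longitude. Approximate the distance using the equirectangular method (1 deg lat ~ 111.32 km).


dlat_km = 3.4 * 111.32 = 378.488
dlon_km = 0.4 * 111.32 * cos(7) ≈ 44.196
dist = sqrt(378.488^2 + 44.196^2) ≈ 381.1 km

381.1 km


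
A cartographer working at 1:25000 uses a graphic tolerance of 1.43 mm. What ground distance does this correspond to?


ground = 1.43 mm * 25000 / 1000 = 35.75 m

35.75 m


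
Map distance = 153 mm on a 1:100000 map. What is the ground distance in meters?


ground = 153 mm * 100000 / 1000 = 15300.0 m

15300.0 m


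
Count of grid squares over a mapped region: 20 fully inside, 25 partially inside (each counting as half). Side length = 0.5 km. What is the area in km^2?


effective squares = 20 + 25 * 0.5 = 32.5
area = 32.5 * 0.25 = 8.125 km^2

8.125 km^2


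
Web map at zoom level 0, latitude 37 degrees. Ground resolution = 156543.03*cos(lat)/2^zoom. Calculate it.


res = 156543.03 * cos(37) / 2^0 = 156543.03 * 0.79863551 / 1 = 125020.82 m/pixel

125020.82 m/pixel


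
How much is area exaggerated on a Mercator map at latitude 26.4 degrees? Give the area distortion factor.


area_distortion = 1/cos^2(26.4) = 1.246

1.246


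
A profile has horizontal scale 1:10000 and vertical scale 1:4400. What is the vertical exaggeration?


VE = horizontal_scale / vertical_scale = 10000 / 4400 ≈ 2.3

2.3x


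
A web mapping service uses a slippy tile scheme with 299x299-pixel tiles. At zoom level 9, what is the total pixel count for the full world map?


tiles per axis = 2^9 = 512
total tiles = 512^2 = 262144
pixels per axis = 512 * 299 = 153088
total pixels = 153088^2 = 23435935744

23435935744 pixels


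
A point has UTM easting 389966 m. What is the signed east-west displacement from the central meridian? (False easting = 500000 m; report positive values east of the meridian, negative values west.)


displacement = 389966 - 500000 = -110034 m

-110034 m


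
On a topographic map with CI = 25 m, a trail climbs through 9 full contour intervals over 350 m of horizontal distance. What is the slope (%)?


elevation change = 9 * 25 = 225 m
slope = 225 / 350 * 100 = 64.3%

64.3%


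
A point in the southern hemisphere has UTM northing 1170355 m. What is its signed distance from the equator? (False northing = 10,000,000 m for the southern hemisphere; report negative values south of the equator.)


For southern: actual = 1170355 - 10000000 = -8829645 m

-8829645 m


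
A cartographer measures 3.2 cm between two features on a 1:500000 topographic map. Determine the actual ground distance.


ground = 3.2 cm * 500000 / 100 = 16000.0 m = 16.0 km

16.0 km


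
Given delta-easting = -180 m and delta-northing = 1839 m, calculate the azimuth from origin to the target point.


az = atan2(-180, 1839) = -5.6 deg
adjusted to 0-360: 354.4 degrees

354.4 degrees


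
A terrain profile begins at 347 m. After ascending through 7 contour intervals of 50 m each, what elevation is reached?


elevation = 347 + 7 * 50 = 697 m

697 m


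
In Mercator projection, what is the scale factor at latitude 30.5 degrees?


SF = 1 / cos(30.5) = 1 / 0.861629 = 1.161

1.161


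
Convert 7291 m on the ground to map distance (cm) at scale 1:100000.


map_cm = 7291 * 100 / 100000 = 7.291 cm ≈ 7.29 cm

7.29 cm


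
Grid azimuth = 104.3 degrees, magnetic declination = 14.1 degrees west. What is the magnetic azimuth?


magnetic azimuth = grid azimuth - declination (east +ve)
mag_az = 104.3 - -14.1 = 118.4 degrees

118.4 degrees


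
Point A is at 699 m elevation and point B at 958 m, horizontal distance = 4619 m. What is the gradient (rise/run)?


gradient = (958 - 699) / 4619 = 259 / 4619 = 0.0561

0.0561


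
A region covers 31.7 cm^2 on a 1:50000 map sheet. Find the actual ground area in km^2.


ground_area = 31.7 * (50000/100)^2 = 7925000.0 m^2 = 7.925 km^2

7.925 km^2


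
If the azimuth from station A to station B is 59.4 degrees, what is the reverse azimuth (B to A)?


back azimuth = (59.4 + 180) mod 360 = 239.4 degrees

239.4 degrees


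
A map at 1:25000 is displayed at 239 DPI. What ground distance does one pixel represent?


pixel_cm = 2.54 / 239 ≈ 0.010628 cm
ground = pixel_cm * 25000 / 100 = 2.54 * 25000 / (239 * 100) = 63500 / 23900 ≈ 2.66 m

2.66 m


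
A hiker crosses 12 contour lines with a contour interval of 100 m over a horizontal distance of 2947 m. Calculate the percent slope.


elevation change = 12 * 100 = 1200 m
slope = 1200 / 2947 * 100 = 40.7%

40.7%


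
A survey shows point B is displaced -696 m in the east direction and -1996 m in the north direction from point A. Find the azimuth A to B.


az = atan2(-696, -1996) = -160.8 deg
adjusted to 0-360: 199.2 degrees

199.2 degrees


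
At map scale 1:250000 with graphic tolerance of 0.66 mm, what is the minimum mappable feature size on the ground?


ground = 0.66 mm * 250000 / 1000 = 165.0 m

165.0 m


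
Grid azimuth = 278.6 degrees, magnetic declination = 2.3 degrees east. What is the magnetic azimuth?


magnetic azimuth = grid azimuth - declination (east +ve)
mag_az = 278.6 - 2.3 = 276.3 degrees

276.3 degrees


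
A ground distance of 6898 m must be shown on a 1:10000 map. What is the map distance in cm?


map_cm = 6898 * 100 / 10000 = 68.98 cm

68.98 cm


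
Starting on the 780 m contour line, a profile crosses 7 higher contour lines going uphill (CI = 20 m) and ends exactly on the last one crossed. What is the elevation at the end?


elevation = 780 + 7 * 20 = 920 m

920 m


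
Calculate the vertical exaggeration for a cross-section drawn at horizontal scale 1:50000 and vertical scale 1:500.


VE = horizontal_scale / vertical_scale = 50000 / 500 = 100.0

100.0x


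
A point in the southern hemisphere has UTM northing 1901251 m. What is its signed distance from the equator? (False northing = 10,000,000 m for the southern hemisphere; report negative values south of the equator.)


For southern: actual = 1901251 - 10000000 = -8098749 m

-8098749 m


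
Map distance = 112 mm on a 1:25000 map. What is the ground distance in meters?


ground = 112 mm * 25000 / 1000 = 2800.0 m

2800.0 m


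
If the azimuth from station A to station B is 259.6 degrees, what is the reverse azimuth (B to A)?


back azimuth = (259.6 + 180) mod 360 = 79.6 degrees

79.6 degrees


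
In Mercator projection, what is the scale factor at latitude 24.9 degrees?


SF = 1 / cos(24.9) = 1 / 0.907044 = 1.102

1.102


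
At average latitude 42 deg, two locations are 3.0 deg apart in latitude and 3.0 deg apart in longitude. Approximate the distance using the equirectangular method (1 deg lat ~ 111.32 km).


dlat_km = 3.0 * 111.32 = 333.96
dlon_km = 3.0 * 111.32 * cos(42) ≈ 248.181
dist = sqrt(333.96^2 + 248.181^2) ≈ 416.1 km

416.1 km


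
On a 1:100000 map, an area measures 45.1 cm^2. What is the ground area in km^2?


ground_area = 45.1 * (100000/100)^2 = 45100000.0 m^2 = 45.1 km^2

45.1 km^2


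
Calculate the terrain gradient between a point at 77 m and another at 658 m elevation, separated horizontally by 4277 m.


gradient = (658 - 77) / 4277 = 581 / 4277 = 0.1358

0.1358


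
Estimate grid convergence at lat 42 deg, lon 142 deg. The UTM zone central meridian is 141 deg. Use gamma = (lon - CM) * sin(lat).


gamma = (142 - 141) * sin(42) = 1 * 0.669131 = 0.669 degrees

0.669 degrees


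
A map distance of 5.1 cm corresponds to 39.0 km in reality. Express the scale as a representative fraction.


ground = 39.0 km = 3900000 cm; RF denominator = ground / map = 3900000 / 5.1 ≈ 764706; RF = 1:764706

1:764706


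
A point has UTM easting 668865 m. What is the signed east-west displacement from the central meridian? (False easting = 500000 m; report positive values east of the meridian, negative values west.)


displacement = 668865 - 500000 = 168865 m

168865 m


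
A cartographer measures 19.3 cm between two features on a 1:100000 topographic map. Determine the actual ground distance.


ground = 19.3 cm * 100000 / 100 = 19300.0 m = 19.3 km

19.3 km


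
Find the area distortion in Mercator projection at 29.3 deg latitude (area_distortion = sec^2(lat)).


area_distortion = 1/cos^2(29.3) = 1.315

1.315


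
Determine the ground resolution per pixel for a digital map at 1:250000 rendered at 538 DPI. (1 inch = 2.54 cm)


pixel_cm = 2.54 / 538 ≈ 0.004721 cm
ground = pixel_cm * 250000 / 100 = 2.54 * 250000 / (538 * 100) = 635000 / 53800 ≈ 11.8 m

11.8 m


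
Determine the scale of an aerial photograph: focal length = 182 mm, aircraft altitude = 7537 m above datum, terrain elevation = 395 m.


scale = f / (H - h) = 182 mm / 7142 m = 182 / 7142000 = 1:39242

1:39242


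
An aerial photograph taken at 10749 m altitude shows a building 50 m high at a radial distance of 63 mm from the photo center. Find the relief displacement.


d = h * r / H = 50 * 63 / 10749 = 0.29 mm

0.29 mm


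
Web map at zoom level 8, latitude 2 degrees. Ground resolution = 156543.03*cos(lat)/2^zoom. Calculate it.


res = 156543.03 * cos(2) / 2^8 = 156543.03 * 0.99939083 / 256 = 611.12 m/pixel

611.12 m/pixel


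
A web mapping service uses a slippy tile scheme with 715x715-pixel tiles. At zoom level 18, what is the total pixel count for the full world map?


tiles per axis = 2^18 = 262144
total tiles = 262144^2 = 68719476736
pixels per axis = 262144 * 715 = 187432960
total pixels = 187432960^2 = 35131114494361600

35131114494361600 pixels


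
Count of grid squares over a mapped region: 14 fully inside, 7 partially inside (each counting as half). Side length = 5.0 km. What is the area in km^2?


effective squares = 14 + 7 * 0.5 = 17.5
area = 17.5 * 25.0 = 437.5 km^2

437.5 km^2


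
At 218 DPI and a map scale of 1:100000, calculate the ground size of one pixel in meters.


pixel_cm = 2.54 / 218 ≈ 0.011651 cm
ground = pixel_cm * 100000 / 100 = 2.54 * 100000 / (218 * 100) = 254000 / 21800 ≈ 11.65 m

11.65 m


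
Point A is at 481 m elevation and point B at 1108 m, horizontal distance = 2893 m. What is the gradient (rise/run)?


gradient = (1108 - 481) / 2893 = 627 / 2893 = 0.2167

0.2167


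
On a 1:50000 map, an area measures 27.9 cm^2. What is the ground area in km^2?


ground_area = 27.9 * (50000/100)^2 = 6975000.0 m^2 = 6.975 km^2

6.975 km^2


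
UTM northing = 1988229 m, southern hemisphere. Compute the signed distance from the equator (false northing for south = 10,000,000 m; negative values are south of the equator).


For southern: actual = 1988229 - 10000000 = -8011771 m

-8011771 m


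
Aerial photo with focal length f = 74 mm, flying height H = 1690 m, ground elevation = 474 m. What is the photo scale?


scale = f / (H - h) = 74 mm / 1216 m = 74 / 1216000 = 1:16432

1:16432


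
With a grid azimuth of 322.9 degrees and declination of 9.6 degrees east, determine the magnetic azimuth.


magnetic azimuth = grid azimuth - declination (east +ve)
mag_az = 322.9 - 9.6 = 313.3 degrees

313.3 degrees


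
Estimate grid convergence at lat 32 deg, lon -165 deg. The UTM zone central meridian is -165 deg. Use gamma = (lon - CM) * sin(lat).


gamma = (-165 - -165) * sin(32) = 0 * 0.529919 = 0.0 degrees

0.0 degrees


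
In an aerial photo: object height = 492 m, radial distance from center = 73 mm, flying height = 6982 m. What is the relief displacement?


d = h * r / H = 492 * 73 / 6982 = 5.14 mm

5.14 mm


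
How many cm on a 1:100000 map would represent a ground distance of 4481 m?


map_cm = 4481 * 100 / 100000 = 4.481 cm ≈ 4.48 cm

4.48 cm


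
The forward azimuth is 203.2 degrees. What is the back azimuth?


back azimuth = (203.2 + 180) mod 360 = 23.2 degrees

23.2 degrees


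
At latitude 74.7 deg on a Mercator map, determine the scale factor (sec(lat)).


SF = 1 / cos(74.7) = 1 / 0.263873 = 3.79

3.79


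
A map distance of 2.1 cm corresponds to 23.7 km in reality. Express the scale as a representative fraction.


ground = 23.7 km = 2370000 cm; RF denominator = ground / map = 2370000 / 2.1 ≈ 1128571; RF = 1:1128571

1:1128571


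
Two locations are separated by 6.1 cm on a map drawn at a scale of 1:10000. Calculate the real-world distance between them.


ground = 6.1 cm * 10000 / 100 = 610.0 m

610.0 m


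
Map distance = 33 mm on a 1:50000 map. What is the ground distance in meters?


ground = 33 mm * 50000 / 1000 = 1650.0 m

1650.0 m


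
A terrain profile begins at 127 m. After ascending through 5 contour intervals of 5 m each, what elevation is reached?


elevation = 127 + 5 * 5 = 152 m

152 m


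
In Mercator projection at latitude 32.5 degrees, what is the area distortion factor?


area_distortion = 1/cos^2(32.5) = 1.406

1.406


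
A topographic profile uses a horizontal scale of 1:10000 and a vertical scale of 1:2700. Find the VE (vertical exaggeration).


VE = horizontal_scale / vertical_scale = 10000 / 2700 ≈ 3.7

3.7x


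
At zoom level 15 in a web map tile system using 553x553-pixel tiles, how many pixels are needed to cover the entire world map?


tiles per axis = 2^15 = 32768
total tiles = 32768^2 = 1073741824
pixels per axis = 32768 * 553 = 18120704
total pixels = 18120704^2 = 328359913455616

328359913455616 pixels


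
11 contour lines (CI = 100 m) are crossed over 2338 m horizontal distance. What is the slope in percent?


elevation change = 11 * 100 = 1100 m
slope = 1100 / 2338 * 100 = 47.0%

47.0%


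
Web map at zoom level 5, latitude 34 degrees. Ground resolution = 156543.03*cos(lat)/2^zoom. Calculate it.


res = 156543.03 * cos(34) / 2^5 = 156543.03 * 0.82903757 / 32 = 4055.63 m/pixel

4055.63 m/pixel


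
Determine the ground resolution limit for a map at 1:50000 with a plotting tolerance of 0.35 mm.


ground = 0.35 mm * 50000 / 1000 = 17.5 m

17.5 m


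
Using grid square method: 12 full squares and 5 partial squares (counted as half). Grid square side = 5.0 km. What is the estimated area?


effective squares = 12 + 5 * 0.5 = 14.5
area = 14.5 * 25.0 = 362.5 km^2

362.5 km^2


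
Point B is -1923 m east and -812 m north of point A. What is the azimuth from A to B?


az = atan2(-1923, -812) = -112.9 deg
adjusted to 0-360: 247.1 degrees

247.1 degrees


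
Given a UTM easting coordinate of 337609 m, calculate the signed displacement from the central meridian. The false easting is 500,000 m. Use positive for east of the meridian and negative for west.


displacement = 337609 - 500000 = -162391 m

-162391 m


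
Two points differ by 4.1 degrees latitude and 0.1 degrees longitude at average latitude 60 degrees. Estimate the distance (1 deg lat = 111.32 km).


dlat_km = 4.1 * 111.32 = 456.412
dlon_km = 0.1 * 111.32 * cos(60) ≈ 5.566
dist = sqrt(456.412^2 + 5.566^2) ≈ 456.4 km

456.4 km


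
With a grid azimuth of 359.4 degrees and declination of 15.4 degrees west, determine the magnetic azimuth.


magnetic azimuth = grid azimuth - declination (east +ve)
mag_az = 359.4 - -15.4 = 14.8 degrees

14.8 degrees


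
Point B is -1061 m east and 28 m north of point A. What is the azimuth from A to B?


az = atan2(-1061, 28) = -88.5 deg
adjusted to 0-360: 271.5 degrees

271.5 degrees


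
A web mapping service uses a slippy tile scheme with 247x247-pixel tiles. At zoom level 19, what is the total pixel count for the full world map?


tiles per axis = 2^19 = 524288
total tiles = 524288^2 = 274877906944
pixels per axis = 524288 * 247 = 129499136
total pixels = 129499136^2 = 16770026224746496

16770026224746496 pixels


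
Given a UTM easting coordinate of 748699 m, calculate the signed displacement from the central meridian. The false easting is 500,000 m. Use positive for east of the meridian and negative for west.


displacement = 748699 - 500000 = 248699 m

248699 m


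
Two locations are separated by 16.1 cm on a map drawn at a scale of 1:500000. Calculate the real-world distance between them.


ground = 16.1 cm * 500000 / 100 = 80500.0 m = 80.5 km

80.5 km


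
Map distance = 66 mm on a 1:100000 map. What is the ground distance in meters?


ground = 66 mm * 100000 / 1000 = 6600.0 m

6600.0 m


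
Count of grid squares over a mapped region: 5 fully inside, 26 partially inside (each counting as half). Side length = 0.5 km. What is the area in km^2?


effective squares = 5 + 26 * 0.5 = 18.0
area = 18.0 * 0.25 = 4.5 km^2

4.5 km^2


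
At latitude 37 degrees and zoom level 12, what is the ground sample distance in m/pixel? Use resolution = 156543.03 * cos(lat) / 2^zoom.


res = 156543.03 * cos(37) / 2^12 = 156543.03 * 0.79863551 / 4096 = 30.52 m/pixel

30.52 m/pixel


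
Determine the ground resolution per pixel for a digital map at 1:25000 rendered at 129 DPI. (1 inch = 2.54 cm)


pixel_cm = 2.54 / 129 ≈ 0.01969 cm
ground = pixel_cm * 25000 / 100 = 2.54 * 25000 / (129 * 100) = 63500 / 12900 ≈ 4.92 m

4.92 m


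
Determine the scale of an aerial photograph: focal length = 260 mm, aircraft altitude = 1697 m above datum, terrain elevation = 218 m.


scale = f / (H - h) = 260 mm / 1479 m = 260 / 1479000 = 1:5688

1:5688


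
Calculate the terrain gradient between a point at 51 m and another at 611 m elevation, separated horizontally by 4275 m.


gradient = (611 - 51) / 4275 = 560 / 4275 = 0.131

0.131


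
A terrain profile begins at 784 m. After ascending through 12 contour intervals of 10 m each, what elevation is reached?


elevation = 784 + 12 * 10 = 904 m

904 m


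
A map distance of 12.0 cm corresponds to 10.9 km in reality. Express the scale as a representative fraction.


ground = 10.9 km = 1090000 cm; RF denominator = ground / map = 1090000 / 12.0 ≈ 90833; RF = 1:90833

1:90833


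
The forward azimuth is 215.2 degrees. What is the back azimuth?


back azimuth = (215.2 + 180) mod 360 = 35.2 degrees

35.2 degrees


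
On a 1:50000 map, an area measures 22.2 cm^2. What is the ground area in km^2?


ground_area = 22.2 * (50000/100)^2 = 5550000.0 m^2 = 5.55 km^2

5.55 km^2


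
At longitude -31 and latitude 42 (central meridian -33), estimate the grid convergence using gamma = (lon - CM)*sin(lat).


gamma = (-31 - -33) * sin(42) = 2 * 0.669131 = 1.338 degrees

1.338 degrees


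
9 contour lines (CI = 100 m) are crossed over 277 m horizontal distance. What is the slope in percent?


elevation change = 9 * 100 = 900 m
slope = 900 / 277 * 100 = 324.9%

324.9%


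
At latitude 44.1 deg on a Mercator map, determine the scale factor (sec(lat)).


SF = 1 / cos(44.1) = 1 / 0.718126 = 1.393

1.393


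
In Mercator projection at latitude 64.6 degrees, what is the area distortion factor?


area_distortion = 1/cos^2(64.6) = 5.435

5.435


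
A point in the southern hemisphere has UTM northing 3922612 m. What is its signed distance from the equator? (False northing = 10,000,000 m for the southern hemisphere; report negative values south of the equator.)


For southern: actual = 3922612 - 10000000 = -6077388 m

-6077388 m


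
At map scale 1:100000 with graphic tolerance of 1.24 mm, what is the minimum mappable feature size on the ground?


ground = 1.24 mm * 100000 / 1000 = 124.0 m

124.0 m


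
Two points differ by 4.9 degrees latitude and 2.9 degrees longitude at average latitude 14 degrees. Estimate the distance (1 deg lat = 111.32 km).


dlat_km = 4.9 * 111.32 = 545.468
dlon_km = 2.9 * 111.32 * cos(14) ≈ 313.239
dist = sqrt(545.468^2 + 313.239^2) ≈ 629.0 km

629.0 km


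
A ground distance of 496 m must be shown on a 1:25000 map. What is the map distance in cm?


map_cm = 496 * 100 / 25000 = 1.984 cm ≈ 1.98 cm

1.98 cm


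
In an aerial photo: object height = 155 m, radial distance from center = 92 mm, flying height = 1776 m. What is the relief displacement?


d = h * r / H = 155 * 92 / 1776 = 8.03 mm

8.03 mm


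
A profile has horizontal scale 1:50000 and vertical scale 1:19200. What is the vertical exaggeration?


VE = horizontal_scale / vertical_scale = 50000 / 19200 ≈ 2.6

2.6x


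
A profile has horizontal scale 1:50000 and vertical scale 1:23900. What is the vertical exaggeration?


VE = horizontal_scale / vertical_scale = 50000 / 23900 ≈ 2.1

2.1x


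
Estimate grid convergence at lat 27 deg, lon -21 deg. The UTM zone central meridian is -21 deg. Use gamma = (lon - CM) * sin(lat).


gamma = (-21 - -21) * sin(27) = 0 * 0.45399 = 0.0 degrees

0.0 degrees


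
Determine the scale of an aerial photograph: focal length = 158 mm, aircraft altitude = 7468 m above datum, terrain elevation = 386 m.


scale = f / (H - h) = 158 mm / 7082 m = 158 / 7082000 = 1:44823

1:44823


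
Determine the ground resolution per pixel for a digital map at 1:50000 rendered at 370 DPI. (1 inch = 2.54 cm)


pixel_cm = 2.54 / 370 ≈ 0.006865 cm
ground = pixel_cm * 50000 / 100 = 2.54 * 50000 / (370 * 100) = 127000 / 37000 ≈ 3.43 m

3.43 m


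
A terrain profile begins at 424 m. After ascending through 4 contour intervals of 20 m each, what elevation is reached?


elevation = 424 + 4 * 20 = 504 m

504 m


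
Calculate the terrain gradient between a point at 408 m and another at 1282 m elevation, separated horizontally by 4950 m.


gradient = (1282 - 408) / 4950 = 874 / 4950 = 0.1766

0.1766


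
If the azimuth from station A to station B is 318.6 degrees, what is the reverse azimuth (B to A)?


back azimuth = (318.6 + 180) mod 360 = 138.6 degrees

138.6 degrees


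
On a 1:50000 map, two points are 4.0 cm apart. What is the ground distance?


ground = 4.0 cm * 50000 / 100 = 2000.0 m = 2.0 km

2.0 km


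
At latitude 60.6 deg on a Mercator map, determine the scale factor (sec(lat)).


SF = 1 / cos(60.6) = 1 / 0.490904 = 2.037

2.037


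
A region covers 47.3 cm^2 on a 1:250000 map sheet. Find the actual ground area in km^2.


ground_area = 47.3 * (250000/100)^2 = 295625000.0 m^2 = 295.625 km^2

295.625 km^2


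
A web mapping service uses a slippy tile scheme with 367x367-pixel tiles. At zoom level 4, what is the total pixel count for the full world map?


tiles per axis = 2^4 = 16
total tiles = 16^2 = 256
pixels per axis = 16 * 367 = 5872
total pixels = 5872^2 = 34480384

34480384 pixels


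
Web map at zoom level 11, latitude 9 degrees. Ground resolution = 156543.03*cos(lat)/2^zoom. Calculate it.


res = 156543.03 * cos(9) / 2^11 = 156543.03 * 0.98768834 / 2048 = 75.5 m/pixel

75.5 m/pixel


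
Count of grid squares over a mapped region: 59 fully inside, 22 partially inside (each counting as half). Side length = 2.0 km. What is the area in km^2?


effective squares = 59 + 22 * 0.5 = 70.0
area = 70.0 * 4.0 = 280.0 km^2

280.0 km^2


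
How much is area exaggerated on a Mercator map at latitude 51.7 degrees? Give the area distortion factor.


area_distortion = 1/cos^2(51.7) = 2.603

2.603


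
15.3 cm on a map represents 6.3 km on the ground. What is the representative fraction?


ground = 6.3 km = 630000 cm; RF denominator = ground / map = 630000 / 15.3 ≈ 41176; RF = 1:41176

1:41176


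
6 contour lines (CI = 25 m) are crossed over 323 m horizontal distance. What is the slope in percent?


elevation change = 6 * 25 = 150 m
slope = 150 / 323 * 100 = 46.4%

46.4%


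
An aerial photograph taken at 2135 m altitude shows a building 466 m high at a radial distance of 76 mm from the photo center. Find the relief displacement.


d = h * r / H = 466 * 76 / 2135 = 16.59 mm

16.59 mm


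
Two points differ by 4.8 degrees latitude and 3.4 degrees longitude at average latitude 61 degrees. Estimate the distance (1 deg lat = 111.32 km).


dlat_km = 4.8 * 111.32 = 534.336
dlon_km = 3.4 * 111.32 * cos(61) ≈ 183.495
dist = sqrt(534.336^2 + 183.495^2) ≈ 565.0 km

565.0 km


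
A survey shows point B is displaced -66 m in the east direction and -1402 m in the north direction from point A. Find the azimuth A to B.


az = atan2(-66, -1402) = -177.3 deg
adjusted to 0-360: 182.7 degrees

182.7 degrees


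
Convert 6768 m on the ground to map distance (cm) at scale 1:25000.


map_cm = 6768 * 100 / 25000 = 27.072 cm ≈ 27.07 cm

27.07 cm


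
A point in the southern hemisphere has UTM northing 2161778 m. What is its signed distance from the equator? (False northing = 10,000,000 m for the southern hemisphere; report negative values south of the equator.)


For southern: actual = 2161778 - 10000000 = -7838222 m

-7838222 m


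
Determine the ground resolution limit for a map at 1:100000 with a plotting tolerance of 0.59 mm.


ground = 0.59 mm * 100000 / 1000 = 59.0 m

59.0 m


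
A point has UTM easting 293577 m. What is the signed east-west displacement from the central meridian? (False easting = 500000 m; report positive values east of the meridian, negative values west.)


displacement = 293577 - 500000 = -206423 m

-206423 m


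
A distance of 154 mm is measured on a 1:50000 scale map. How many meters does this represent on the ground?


ground = 154 mm * 50000 / 1000 = 7700.0 m

7700.0 m


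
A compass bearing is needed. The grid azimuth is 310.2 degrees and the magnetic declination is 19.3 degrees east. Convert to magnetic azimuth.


magnetic azimuth = grid azimuth - declination (east +ve)
mag_az = 310.2 - 19.3 = 290.9 degrees

290.9 degrees


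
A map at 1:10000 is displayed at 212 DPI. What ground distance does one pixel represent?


pixel_cm = 2.54 / 212 ≈ 0.011981 cm
ground = pixel_cm * 10000 / 100 = 2.54 * 10000 / (212 * 100) = 25400 / 21200 ≈ 1.2 m

1.2 m


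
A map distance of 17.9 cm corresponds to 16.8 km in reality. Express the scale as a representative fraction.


ground = 16.8 km = 1680000 cm; RF denominator = ground / map = 1680000 / 17.9 ≈ 93855; RF = 1:93855

1:93855


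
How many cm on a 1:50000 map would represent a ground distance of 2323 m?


map_cm = 2323 * 100 / 50000 = 4.646 cm ≈ 4.65 cm

4.65 cm


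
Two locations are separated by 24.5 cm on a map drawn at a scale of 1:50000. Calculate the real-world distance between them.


ground = 24.5 cm * 50000 / 100 = 12250.0 m = 12.25 km

12.25 km


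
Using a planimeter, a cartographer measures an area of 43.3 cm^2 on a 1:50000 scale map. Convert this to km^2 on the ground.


ground_area = 43.3 * (50000/100)^2 = 10825000.0 m^2 = 10.825 km^2

10.825 km^2


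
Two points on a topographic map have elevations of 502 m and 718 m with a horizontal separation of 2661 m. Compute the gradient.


gradient = (718 - 502) / 2661 = 216 / 2661 = 0.0812

0.0812


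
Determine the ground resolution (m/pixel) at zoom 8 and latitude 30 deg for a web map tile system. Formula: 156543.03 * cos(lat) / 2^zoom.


res = 156543.03 * cos(30) / 2^8 = 156543.03 * 0.8660254 / 256 = 529.57 m/pixel

529.57 m/pixel


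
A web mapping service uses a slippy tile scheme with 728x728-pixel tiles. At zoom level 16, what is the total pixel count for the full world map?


tiles per axis = 2^16 = 65536
total tiles = 65536^2 = 4294967296
pixels per axis = 65536 * 728 = 47710208
total pixels = 47710208^2 = 2276263947403264

2276263947403264 pixels


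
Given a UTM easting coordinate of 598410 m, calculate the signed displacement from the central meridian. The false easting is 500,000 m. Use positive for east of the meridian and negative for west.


displacement = 598410 - 500000 = 98410 m

98410 m


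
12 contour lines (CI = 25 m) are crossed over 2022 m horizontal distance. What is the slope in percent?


elevation change = 12 * 25 = 300 m
slope = 300 / 2022 * 100 = 14.8%

14.8%


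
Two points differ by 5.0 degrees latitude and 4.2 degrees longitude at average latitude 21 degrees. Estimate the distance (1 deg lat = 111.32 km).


dlat_km = 5.0 * 111.32 = 556.6
dlon_km = 4.2 * 111.32 * cos(21) ≈ 436.49
dist = sqrt(556.6^2 + 436.49^2) ≈ 707.3 km

707.3 km


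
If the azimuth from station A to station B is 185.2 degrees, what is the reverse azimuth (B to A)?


back azimuth = (185.2 + 180) mod 360 = 5.2 degrees

5.2 degrees


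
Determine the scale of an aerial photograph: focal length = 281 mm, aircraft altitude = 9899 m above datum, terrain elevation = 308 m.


scale = f / (H - h) = 281 mm / 9591 m = 281 / 9591000 = 1:34132

1:34132


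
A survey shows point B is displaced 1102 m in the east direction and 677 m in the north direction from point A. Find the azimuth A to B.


az = atan2(1102, 677) = 58.4 deg
adjusted to 0-360: 58.4 degrees

58.4 degrees


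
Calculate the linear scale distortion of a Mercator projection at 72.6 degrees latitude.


SF = 1 / cos(72.6) = 1 / 0.299041 = 3.344

3.344


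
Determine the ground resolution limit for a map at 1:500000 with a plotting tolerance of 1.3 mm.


ground = 1.3 mm * 500000 / 1000 = 650.0 m

650.0 m


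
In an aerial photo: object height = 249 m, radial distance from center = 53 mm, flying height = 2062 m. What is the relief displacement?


d = h * r / H = 249 * 53 / 2062 = 6.4 mm

6.4 mm


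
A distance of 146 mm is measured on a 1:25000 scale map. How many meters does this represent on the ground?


ground = 146 mm * 25000 / 1000 = 3650.0 m

3650.0 m


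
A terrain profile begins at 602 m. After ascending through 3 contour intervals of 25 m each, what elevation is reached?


elevation = 602 + 3 * 25 = 677 m

677 m


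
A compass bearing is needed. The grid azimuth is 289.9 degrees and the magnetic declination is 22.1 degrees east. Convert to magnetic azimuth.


magnetic azimuth = grid azimuth - declination (east +ve)
mag_az = 289.9 - 22.1 = 267.8 degrees

267.8 degrees


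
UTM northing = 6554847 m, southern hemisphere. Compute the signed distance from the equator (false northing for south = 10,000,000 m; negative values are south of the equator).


For southern: actual = 6554847 - 10000000 = -3445153 m

-3445153 m


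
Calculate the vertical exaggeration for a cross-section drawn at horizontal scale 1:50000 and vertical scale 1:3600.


VE = horizontal_scale / vertical_scale = 50000 / 3600 ≈ 13.9

13.9x


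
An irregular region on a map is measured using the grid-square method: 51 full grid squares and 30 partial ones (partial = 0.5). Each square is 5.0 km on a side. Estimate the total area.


effective squares = 51 + 30 * 0.5 = 66.0
area = 66.0 * 25.0 = 1650.0 km^2

1650.0 km^2


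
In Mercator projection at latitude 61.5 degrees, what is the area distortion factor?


area_distortion = 1/cos^2(61.5) = 4.392

4.392


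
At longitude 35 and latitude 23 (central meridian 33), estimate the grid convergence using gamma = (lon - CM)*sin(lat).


gamma = (35 - 33) * sin(23) = 2 * 0.390731 = 0.781 degrees

0.781 degrees


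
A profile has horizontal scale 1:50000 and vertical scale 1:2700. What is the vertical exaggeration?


VE = horizontal_scale / vertical_scale = 50000 / 2700 ≈ 18.5

18.5x


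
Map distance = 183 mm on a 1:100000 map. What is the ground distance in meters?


ground = 183 mm * 100000 / 1000 = 18300.0 m

18300.0 m


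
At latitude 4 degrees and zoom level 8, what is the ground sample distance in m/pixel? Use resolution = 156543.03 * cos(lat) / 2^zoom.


res = 156543.03 * cos(4) / 2^8 = 156543.03 * 0.99756405 / 256 = 610.01 m/pixel

610.01 m/pixel


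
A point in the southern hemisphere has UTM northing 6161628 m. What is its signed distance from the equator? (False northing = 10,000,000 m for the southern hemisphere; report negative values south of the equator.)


For southern: actual = 6161628 - 10000000 = -3838372 m

-3838372 m


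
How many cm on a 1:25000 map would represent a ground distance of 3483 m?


map_cm = 3483 * 100 / 25000 = 13.932 cm ≈ 13.93 cm

13.93 cm


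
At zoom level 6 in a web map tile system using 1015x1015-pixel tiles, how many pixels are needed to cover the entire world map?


tiles per axis = 2^6 = 64
total tiles = 64^2 = 4096
pixels per axis = 64 * 1015 = 64960
total pixels = 64960^2 = 4219801600

4219801600 pixels


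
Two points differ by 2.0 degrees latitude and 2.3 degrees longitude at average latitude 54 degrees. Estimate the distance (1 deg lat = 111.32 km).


dlat_km = 2.0 * 111.32 = 222.64
dlon_km = 2.3 * 111.32 * cos(54) ≈ 150.494
dist = sqrt(222.64^2 + 150.494^2) ≈ 268.7 km

268.7 km
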